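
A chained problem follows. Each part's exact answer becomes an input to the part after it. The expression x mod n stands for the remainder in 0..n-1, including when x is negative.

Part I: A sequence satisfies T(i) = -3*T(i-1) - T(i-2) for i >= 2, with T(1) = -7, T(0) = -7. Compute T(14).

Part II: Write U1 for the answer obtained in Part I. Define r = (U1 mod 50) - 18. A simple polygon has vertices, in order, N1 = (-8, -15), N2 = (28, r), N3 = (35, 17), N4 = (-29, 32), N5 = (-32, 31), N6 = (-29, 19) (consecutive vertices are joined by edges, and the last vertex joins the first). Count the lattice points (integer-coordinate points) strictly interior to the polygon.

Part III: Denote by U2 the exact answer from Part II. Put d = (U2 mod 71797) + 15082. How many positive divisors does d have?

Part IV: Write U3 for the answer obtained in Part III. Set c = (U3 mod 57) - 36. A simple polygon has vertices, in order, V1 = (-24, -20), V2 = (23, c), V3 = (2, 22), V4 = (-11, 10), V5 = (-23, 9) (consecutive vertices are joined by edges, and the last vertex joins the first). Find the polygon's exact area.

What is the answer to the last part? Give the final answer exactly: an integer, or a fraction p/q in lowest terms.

Part I: T(2) = -3*(-7) - 1*(-7) = 28; iterating: T(2)=28, T(3)=-77, T(4)=203, T(5)=-532, T(6)=1393, T(7)=-3647, T(8)=9548, T(9)=-24997, T(10)=65443, T(11)=-171332, T(12)=448553, T(13)=-1174327, T(14)=3074428; answer 3074428
Part II: U1 = 3074428; r = 10; cross terms: (-8*10 - 28*-15)=340, (28*17 - 35*10)=126, (35*32 - -29*17)=1613, (-29*31 - -32*32)=125, (-32*19 - -29*31)=291, (-29*-15 - -8*19)=587; twice the area = |3082| = 3082; area = 1541; boundary points = 1 + 7 + 1 + 1 + 3 + 1 = 14; strictly interior points = area - boundary/2 + 1 = 1535; answer 1535
Part III: U2 = 1535; d = 16617; 16617 = 3 * 29 * 191; number of divisors = (1+1) * (1+1) * (1+1) = 8; answer 8
Part IV: U3 = 8; c = -28; cross terms: (-24*-28 - 23*-20)=1132, (23*22 - 2*-28)=562, (2*10 - -11*22)=262, (-11*9 - -23*10)=131, (-23*-20 - -24*9)=676; twice the area = |2763| = 2763; area = 2763/2; answer 2763/2

2763/2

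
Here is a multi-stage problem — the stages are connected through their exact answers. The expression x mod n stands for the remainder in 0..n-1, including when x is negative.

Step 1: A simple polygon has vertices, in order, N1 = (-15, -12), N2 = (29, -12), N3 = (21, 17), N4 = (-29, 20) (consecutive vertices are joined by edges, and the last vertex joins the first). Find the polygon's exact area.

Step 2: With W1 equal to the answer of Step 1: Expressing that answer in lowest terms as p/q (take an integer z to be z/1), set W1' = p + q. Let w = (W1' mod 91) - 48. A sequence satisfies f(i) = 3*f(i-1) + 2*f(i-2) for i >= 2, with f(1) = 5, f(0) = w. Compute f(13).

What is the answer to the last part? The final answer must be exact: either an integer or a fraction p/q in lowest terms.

Step 1: cross terms: (-15*-12 - 29*-12)=528, (29*17 - 21*-12)=745, (21*20 - -29*17)=913, (-29*-12 - -15*20)=648; twice the area = |2834| = 2834; area = 1417; answer 1417
Step 2: W1 = 1417; threaded value p + q = 1418; w = 5; f(2) = 3*(5) + 2*(5) = 25; iterating: f(2)=25, f(3)=85, f(4)=305, f(5)=1085, f(6)=3865, f(7)=13765, f(8)=49025, f(9)=174605, f(10)=621865, f(11)=2214805, f(12)=7888145, f(13)=28094045; answer 28094045

28094045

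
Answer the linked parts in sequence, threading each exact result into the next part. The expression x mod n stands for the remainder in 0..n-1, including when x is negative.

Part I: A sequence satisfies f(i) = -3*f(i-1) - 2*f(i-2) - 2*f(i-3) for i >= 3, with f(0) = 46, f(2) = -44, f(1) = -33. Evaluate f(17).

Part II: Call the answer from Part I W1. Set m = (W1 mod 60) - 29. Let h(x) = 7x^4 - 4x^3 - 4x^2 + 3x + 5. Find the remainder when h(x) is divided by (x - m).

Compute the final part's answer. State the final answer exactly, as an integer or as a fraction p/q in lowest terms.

2794305

Part I: f(3) = -3*(-44) - 2*(-33) - 2*(46) = 106; iterating: f(3)=106, f(4)=-164, f(5)=368, f(6)=-988, f(7)=2556, f(8)=-6428, f(9)=16148, f(10)=-40700, f(11)=102660, f(12)=-258876, f(13)=652708, f(14)=-1645692, f(15)=4149412, f(16)=-10462268, f(17)=26379364; answer 26379364
Part II: W1 = 26379364; m = -25; remainder = value at the root: 7*(-25)^4 - 4*(-25)^3 - 4*(-25)^2 + 3*(-25)^1 + 5 = (2734375) + (62500) + (-2500) + (-75) + (5) = 2794305; answer 2794305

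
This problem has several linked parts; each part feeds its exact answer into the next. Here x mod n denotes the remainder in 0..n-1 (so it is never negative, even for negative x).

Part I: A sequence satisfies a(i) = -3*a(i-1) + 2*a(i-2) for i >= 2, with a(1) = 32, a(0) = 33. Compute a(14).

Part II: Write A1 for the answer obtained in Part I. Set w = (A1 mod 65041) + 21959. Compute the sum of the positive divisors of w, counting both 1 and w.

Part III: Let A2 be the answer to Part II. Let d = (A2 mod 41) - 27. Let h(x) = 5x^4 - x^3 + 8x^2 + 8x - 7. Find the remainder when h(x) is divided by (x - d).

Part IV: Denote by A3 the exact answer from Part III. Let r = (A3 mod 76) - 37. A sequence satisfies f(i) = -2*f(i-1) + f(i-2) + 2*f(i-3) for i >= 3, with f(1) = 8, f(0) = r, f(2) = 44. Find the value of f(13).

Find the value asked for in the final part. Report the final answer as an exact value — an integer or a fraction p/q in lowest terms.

-43672

Part I: a(2) = -3*(32) + 2*(33) = -30; iterating: a(2)=-30, a(3)=154, a(4)=-522, a(5)=1874, a(6)=-6666, a(7)=23746, a(8)=-84570, a(9)=301202, a(10)=-1072746, a(11)=3820642, a(12)=-13607418, a(13)=48463538, a(14)=-172605450; answer -172605450
Part II: A1 = -172605450; w = 35323; 35323 is prime, so its only divisors are 1 and 35323; sigma = 1 + 35323 = 35324; answer 35324
Part III: A2 = 35324; d = -4; remainder = value at the root: 5*(-4)^4 - 1*(-4)^3 + 8*(-4)^2 + 8*(-4)^1 - 7 = (1280) + (64) + (128) + (-32) + (-7) = 1433; answer 1433
Part IV: A3 = 1433; r = 28; f(3) = -2*(44) + 1*(8) + 2*(28) = -24; iterating: f(3)=-24, f(4)=108, f(5)=-152, f(6)=364, f(7)=-664, f(8)=1388, f(9)=-2712, f(10)=5484, f(11)=-10904, f(12)=21868, f(13)=-43672; answer -43672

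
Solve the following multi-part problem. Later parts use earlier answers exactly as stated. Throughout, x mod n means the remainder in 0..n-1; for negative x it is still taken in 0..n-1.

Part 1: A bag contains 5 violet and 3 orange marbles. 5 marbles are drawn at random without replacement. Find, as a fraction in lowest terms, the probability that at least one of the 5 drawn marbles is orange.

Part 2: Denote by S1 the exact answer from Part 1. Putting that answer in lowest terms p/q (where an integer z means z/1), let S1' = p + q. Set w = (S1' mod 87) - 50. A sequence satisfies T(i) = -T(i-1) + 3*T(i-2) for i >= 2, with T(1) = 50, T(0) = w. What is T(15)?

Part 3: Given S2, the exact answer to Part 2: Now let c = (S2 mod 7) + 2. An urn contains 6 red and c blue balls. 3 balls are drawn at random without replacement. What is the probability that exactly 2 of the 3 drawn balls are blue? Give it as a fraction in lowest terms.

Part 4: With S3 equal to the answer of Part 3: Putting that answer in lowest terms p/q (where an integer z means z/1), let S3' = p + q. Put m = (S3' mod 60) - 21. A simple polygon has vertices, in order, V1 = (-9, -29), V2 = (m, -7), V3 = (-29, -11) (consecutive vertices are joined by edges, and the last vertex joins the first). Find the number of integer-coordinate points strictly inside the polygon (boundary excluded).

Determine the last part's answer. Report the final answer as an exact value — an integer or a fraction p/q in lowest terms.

Part 1: total draws C(8,5) = 56; complement C(5,5) = 1; favorable 56 - 1 = 55; P = 55/56; answer 55/56
Part 2: S1 = 55/56; threaded value p + q = 111; w = -26; T(2) = -1*(50) + 3*(-26) = -128; iterating: T(2)=-128, T(3)=278, T(4)=-662, T(5)=1496, T(6)=-3482, T(7)=7970, T(8)=-18416, T(9)=42326, T(10)=-97574, T(11)=224552, T(12)=-517274, T(13)=1190930, T(14)=-2742752, T(15)=6315542; answer 6315542
Part 3: S2 = 6315542; c = 4; total draws C(10,3) = 120; favorable C(4,2)*C(6,1) = 36; P = 3/10; answer 3/10
Part 4: S3 = 3/10; threaded value p + q = 13; m = -8; cross terms: (-9*-7 - -8*-29)=-169, (-8*-11 - -29*-7)=-115, (-29*-29 - -9*-11)=742; twice the area = |458| = 458; area = 229; boundary points = 1 + 1 + 2 = 4; strictly interior points = area - boundary/2 + 1 = 228; answer 228

228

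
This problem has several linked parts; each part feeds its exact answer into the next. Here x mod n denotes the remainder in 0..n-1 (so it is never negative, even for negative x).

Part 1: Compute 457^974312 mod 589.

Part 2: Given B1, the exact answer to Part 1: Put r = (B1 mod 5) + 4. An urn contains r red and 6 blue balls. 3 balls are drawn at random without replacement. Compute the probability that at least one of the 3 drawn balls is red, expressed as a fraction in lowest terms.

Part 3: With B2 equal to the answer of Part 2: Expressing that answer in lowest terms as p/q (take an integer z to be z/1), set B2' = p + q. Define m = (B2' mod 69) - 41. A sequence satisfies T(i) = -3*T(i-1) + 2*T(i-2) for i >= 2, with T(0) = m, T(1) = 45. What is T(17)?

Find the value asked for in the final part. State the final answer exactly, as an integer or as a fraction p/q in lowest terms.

39382671837

Part 1: squarings mod 589: 457^1=457, 457^2=343, 457^4=438, 457^8=419, 457^16=39, 457^32=343, 457^64=438, 457^128=419, 457^256=39, 457^512=343, 457^1024=438, 457^2048=419, 457^4096=39, 457^8192=343, 457^16384=438, 457^32768=419, 457^65536=39, 457^131072=343, 457^262144=438, 457^524288=419; 457^974312 = 457^8 * 457^32 * 457^64 * 457^128 * 457^256 * 457^1024 * 457^2048 * 457^4096 * 457^16384 * 457^32768 * 457^131072 * 457^262144 * 457^524288 = 343 (mod 589); answer 343
Part 2: B1 = 343; r = 7; total draws C(13,3) = 286; complement C(6,3) = 20; favorable 286 - 20 = 266; P = 133/143; answer 133/143
Part 3: B2 = 133/143; threaded value p + q = 276; m = -41; T(2) = -3*(45) + 2*(-41) = -217; iterating: T(2)=-217, T(3)=741, T(4)=-2657, T(5)=9453, T(6)=-33673, T(7)=119925, T(8)=-427121, T(9)=1521213, T(10)=-5417881, T(11)=19296069, T(12)=-68723969, T(13)=244764045, T(14)=-871740073, T(15)=3104748309, T(16)=-11057725073, T(17)=39382671837; answer 39382671837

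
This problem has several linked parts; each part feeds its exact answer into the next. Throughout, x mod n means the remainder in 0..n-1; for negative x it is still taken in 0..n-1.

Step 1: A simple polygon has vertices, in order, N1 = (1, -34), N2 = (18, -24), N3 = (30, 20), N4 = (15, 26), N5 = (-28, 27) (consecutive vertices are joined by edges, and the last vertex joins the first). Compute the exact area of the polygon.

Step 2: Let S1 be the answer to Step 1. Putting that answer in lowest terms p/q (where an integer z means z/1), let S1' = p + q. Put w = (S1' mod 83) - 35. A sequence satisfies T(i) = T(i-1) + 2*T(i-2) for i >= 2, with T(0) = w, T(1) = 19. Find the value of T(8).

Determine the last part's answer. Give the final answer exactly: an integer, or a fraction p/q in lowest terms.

1099

Step 1: cross terms: (1*-24 - 18*-34)=588, (18*20 - 30*-24)=1080, (30*26 - 15*20)=480, (15*27 - -28*26)=1133, (-28*-34 - 1*27)=925; twice the area = |4206| = 4206; area = 2103; answer 2103
Step 2: S1 = 2103; threaded value p + q = 2104; w = -6; T(2) = 1*(19) + 2*(-6) = 7; iterating: T(2)=7, T(3)=45, T(4)=59, T(5)=149, T(6)=267, T(7)=565, T(8)=1099; answer 1099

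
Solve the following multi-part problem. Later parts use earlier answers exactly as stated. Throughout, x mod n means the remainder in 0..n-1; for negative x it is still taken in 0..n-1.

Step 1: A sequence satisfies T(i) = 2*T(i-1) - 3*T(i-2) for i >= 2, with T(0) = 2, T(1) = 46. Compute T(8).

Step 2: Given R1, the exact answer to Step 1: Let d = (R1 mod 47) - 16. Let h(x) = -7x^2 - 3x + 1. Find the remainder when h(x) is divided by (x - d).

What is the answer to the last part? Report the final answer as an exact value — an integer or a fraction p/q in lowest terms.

Step 1: T(2) = 2*(46) - 3*(2) = 86; iterating: T(2)=86, T(3)=34, T(4)=-190, T(5)=-482, T(6)=-394, T(7)=658, T(8)=2498; answer 2498
Step 2: R1 = 2498; d = -9; remainder = value at the root: -7*(-9)^2 - 3*(-9)^1 + 1 = (-567) + (27) + (1) = -539; answer -539

-539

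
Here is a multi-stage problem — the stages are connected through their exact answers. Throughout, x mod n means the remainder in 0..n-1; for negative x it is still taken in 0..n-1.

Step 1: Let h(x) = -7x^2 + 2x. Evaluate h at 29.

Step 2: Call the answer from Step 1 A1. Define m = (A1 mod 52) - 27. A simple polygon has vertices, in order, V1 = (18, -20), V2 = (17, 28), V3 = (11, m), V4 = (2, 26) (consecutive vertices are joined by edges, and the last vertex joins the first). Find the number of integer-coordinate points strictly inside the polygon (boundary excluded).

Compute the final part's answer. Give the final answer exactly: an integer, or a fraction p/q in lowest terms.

304

Step 1: -7*(29)^2 + 2*(29)^1 = (-5887) + (58) = -5829; answer -5829
Step 2: A1 = -5829; m = 20; cross terms: (18*28 - 17*-20)=844, (17*20 - 11*28)=32, (11*26 - 2*20)=246, (2*-20 - 18*26)=-508; twice the area = |614| = 614; area = 307; boundary points = 1 + 2 + 3 + 2 = 8; strictly interior points = area - boundary/2 + 1 = 304; answer 304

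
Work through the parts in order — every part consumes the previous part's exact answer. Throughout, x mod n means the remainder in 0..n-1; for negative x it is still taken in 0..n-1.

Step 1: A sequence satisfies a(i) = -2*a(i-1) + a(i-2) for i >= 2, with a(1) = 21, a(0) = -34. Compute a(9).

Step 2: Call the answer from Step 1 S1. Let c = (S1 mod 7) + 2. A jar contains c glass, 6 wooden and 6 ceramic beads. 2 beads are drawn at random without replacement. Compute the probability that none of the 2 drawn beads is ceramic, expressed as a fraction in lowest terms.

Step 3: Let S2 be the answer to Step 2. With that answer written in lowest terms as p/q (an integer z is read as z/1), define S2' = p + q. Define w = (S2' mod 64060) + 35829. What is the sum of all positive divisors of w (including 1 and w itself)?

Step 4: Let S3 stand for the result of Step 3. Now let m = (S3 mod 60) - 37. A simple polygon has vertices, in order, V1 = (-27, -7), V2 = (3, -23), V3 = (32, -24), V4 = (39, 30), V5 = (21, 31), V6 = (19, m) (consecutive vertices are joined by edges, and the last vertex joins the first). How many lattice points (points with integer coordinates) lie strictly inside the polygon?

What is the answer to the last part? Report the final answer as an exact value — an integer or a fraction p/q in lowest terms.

Step 1: a(2) = -2*(21) + 1*(-34) = -76; iterating: a(2)=-76, a(3)=173, a(4)=-422, a(5)=1017, a(6)=-2456, a(7)=5929, a(8)=-14314, a(9)=34557; answer 34557
Step 2: S1 = 34557; c = 7; total draws C(19,2) = 171; favorable C(13,2) = 78; P = 26/57; answer 26/57
Step 3: S2 = 26/57; threaded value p + q = 83; w = 35912; 35912 = 2^3 * 67^2; sigma = (1 + 2 + 4 + 8) * (1 + 67 + 4489) = 15 * 4557 = 68355; answer 68355
Step 4: S3 = 68355; m = -22; cross terms: (-27*-23 - 3*-7)=642, (3*-24 - 32*-23)=664, (32*30 - 39*-24)=1896, (39*31 - 21*30)=579, (21*-22 - 19*31)=-1051, (19*-7 - -27*-22)=-727; twice the area = |2003| = 2003; area = 2003/2; boundary points = 2 + 1 + 1 + 1 + 1 + 1 = 7; strictly interior points = area - boundary/2 + 1 = 999; answer 999

999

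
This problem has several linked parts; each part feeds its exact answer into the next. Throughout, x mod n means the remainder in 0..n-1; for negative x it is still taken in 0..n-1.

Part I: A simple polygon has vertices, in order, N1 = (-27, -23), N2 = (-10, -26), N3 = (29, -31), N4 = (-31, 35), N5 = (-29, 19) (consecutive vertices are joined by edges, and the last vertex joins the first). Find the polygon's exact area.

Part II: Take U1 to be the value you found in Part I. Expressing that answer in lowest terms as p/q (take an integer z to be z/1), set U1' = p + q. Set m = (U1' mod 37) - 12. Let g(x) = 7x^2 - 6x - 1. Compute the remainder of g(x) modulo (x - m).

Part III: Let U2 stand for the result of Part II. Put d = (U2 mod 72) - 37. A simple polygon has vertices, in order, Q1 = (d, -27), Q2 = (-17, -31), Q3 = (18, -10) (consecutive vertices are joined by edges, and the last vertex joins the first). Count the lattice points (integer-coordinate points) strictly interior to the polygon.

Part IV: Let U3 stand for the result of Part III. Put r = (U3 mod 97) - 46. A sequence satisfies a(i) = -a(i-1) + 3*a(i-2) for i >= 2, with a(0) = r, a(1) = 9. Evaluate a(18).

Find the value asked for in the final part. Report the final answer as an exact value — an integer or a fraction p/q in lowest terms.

Part I: cross terms: (-27*-26 - -10*-23)=472, (-10*-31 - 29*-26)=1064, (29*35 - -31*-31)=54, (-31*19 - -29*35)=426, (-29*-23 - -27*19)=1180; twice the area = |3196| = 3196; area = 1598; answer 1598
Part II: U1 = 1598; threaded value p + q = 1599; m = -4; remainder = value at the root: 7*(-4)^2 - 6*(-4)^1 - 1 = (112) + (24) + (-1) = 135; answer 135
Part III: U2 = 135; d = 26; cross terms: (26*-31 - -17*-27)=-1265, (-17*-10 - 18*-31)=728, (18*-27 - 26*-10)=-226; twice the area = |-763| = 763; area = 763/2; boundary points = 1 + 7 + 1 = 9; strictly interior points = area - boundary/2 + 1 = 378; answer 378
Part IV: U3 = 378; r = 41; a(2) = -1*(9) + 3*(41) = 114; iterating: a(2)=114, a(3)=-87, a(4)=429, a(5)=-690, a(6)=1977, a(7)=-4047, a(8)=9978, a(9)=-22119, a(10)=52053, a(11)=-118410, a(12)=274569, a(13)=-629799, a(14)=1453506, a(15)=-3342903, a(16)=7703421, a(17)=-17732130, a(18)=40842393; answer 40842393

40842393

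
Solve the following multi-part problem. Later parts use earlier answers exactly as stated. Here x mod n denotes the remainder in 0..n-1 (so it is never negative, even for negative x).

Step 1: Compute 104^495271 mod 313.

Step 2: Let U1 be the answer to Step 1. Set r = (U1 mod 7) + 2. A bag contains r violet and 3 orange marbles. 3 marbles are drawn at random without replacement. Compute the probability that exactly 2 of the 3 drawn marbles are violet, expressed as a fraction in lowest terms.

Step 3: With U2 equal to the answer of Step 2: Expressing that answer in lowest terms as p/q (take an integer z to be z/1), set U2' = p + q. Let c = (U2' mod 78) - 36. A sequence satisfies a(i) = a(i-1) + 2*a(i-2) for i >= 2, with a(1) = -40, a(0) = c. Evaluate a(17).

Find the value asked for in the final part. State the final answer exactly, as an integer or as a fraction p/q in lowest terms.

Step 1: squarings mod 313: 104^1=104, 104^2=174, 104^4=228, 104^8=26, 104^16=50, 104^32=309, 104^64=16, 104^128=256, 104^256=119, 104^512=76, 104^1024=142, 104^2048=132, 104^4096=209, 104^8192=174, 104^16384=228, 104^32768=26, 104^65536=50, 104^131072=309, 104^262144=16; 104^495271 = 104^1 * 104^2 * 104^4 * 104^32 * 104^128 * 104^512 * 104^1024 * 104^2048 * 104^32768 * 104^65536 * 104^131072 * 104^262144 = 171 (mod 313); answer 171
Step 2: U1 = 171; r = 5; total draws C(8,3) = 56; favorable C(5,2)*C(3,1) = 30; P = 15/28; answer 15/28
Step 3: U2 = 15/28; threaded value p + q = 43; c = 7; a(2) = 1*(-40) + 2*(7) = -26; iterating: a(2)=-26, a(3)=-106, a(4)=-158, a(5)=-370, a(6)=-686, a(7)=-1426, a(8)=-2798, a(9)=-5650, a(10)=-11246, a(11)=-22546, a(12)=-45038, a(13)=-90130, a(14)=-180206, a(15)=-360466, a(16)=-720878, a(17)=-1441810; answer -1441810

-1441810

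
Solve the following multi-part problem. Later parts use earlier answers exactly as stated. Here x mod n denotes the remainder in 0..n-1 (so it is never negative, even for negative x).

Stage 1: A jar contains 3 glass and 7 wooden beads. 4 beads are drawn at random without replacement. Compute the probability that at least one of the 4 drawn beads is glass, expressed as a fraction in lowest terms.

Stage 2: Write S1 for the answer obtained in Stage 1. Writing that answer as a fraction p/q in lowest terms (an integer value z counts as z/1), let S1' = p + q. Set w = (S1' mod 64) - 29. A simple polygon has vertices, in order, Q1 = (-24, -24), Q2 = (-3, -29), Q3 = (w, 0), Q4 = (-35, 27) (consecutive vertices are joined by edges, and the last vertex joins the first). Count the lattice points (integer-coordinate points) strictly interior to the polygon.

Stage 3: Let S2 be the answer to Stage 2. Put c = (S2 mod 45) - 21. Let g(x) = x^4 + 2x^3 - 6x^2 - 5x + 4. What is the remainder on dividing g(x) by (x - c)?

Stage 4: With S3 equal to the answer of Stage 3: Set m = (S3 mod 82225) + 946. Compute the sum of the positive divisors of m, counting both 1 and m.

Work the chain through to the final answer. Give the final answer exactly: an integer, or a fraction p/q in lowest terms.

30752

Stage 1: total draws C(10,4) = 210; complement C(7,4) = 35; favorable 210 - 35 = 175; P = 5/6; answer 5/6
Stage 2: S1 = 5/6; threaded value p + q = 11; w = -18; cross terms: (-24*-29 - -3*-24)=624, (-3*0 - -18*-29)=-522, (-18*27 - -35*0)=-486, (-35*-24 - -24*27)=1488; twice the area = |1104| = 1104; area = 552; boundary points = 1 + 1 + 1 + 1 = 4; strictly interior points = area - boundary/2 + 1 = 551; answer 551
Stage 3: S2 = 551; c = -10; remainder = value at the root: 1*(-10)^4 + 2*(-10)^3 - 6*(-10)^2 - 5*(-10)^1 + 4 = (10000) + (-2000) + (-600) + (50) + (4) = 7454; answer 7454
Stage 4: S3 = 7454; m = 8400; 8400 = 2^4 * 3 * 5^2 * 7; sigma = (1 + 2 + 4 + 8 + 16) * (1 + 3) * (1 + 5 + 25) * (1 + 7) = 31 * 4 * 31 * 8 = 30752; answer 30752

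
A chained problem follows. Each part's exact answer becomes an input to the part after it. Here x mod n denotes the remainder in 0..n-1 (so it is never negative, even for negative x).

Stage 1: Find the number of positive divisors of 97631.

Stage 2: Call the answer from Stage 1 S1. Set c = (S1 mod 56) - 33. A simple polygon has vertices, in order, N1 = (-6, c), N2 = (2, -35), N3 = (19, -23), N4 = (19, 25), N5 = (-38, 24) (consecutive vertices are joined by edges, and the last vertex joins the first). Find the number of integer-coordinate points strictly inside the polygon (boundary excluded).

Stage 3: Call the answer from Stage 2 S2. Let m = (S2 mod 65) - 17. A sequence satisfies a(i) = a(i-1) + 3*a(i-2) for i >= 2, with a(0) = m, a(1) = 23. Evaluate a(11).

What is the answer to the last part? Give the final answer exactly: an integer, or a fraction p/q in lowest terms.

Stage 1: 97631 = 17 * 5743; number of divisors = (1+1) * (1+1) = 4; answer 4
Stage 2: S1 = 4; c = -29; cross terms: (-6*-35 - 2*-29)=268, (2*-23 - 19*-35)=619, (19*25 - 19*-23)=912, (19*24 - -38*25)=1406, (-38*-29 - -6*24)=1246; twice the area = |4451| = 4451; area = 4451/2; boundary points = 2 + 1 + 48 + 1 + 1 = 53; strictly interior points = area - boundary/2 + 1 = 2200; answer 2200
Stage 3: S2 = 2200; m = 38; a(2) = 1*(23) + 3*(38) = 137; iterating: a(2)=137, a(3)=206, a(4)=617, a(5)=1235, a(6)=3086, a(7)=6791, a(8)=16049, a(9)=36422, a(10)=84569, a(11)=193835; answer 193835

193835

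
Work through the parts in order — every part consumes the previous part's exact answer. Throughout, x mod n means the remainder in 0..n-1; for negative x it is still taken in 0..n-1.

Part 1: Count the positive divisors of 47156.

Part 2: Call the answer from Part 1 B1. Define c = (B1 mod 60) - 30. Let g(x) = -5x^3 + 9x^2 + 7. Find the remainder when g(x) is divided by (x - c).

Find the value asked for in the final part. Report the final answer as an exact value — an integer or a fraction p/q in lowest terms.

74311

Part 1: 47156 = 2^2 * 11789; number of divisors = (2+1) * (1+1) = 6; answer 6
Part 2: B1 = 6; c = -24; remainder = value at the root: -5*(-24)^3 + 9*(-24)^2 + 7 = (69120) + (5184) + (7) = 74311; answer 74311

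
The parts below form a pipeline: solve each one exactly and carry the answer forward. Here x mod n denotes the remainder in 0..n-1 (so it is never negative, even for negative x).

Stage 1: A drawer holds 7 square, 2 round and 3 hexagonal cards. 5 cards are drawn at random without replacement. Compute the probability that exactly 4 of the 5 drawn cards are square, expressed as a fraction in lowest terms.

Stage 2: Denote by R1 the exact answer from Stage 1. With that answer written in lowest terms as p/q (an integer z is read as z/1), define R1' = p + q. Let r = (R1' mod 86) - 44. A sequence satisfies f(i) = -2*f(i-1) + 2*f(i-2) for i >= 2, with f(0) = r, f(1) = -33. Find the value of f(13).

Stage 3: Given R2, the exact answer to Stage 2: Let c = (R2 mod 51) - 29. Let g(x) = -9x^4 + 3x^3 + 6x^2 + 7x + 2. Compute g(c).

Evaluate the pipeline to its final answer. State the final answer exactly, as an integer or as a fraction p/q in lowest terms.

Stage 1: total draws C(12,5) = 792; favorable C(7,4)*C(5,1) = 175; P = 175/792; answer 175/792
Stage 2: R1 = 175/792; threaded value p + q = 967; r = -23; f(2) = -2*(-33) + 2*(-23) = 20; iterating: f(2)=20, f(3)=-106, f(4)=252, f(5)=-716, f(6)=1936, f(7)=-5304, f(8)=14480, f(9)=-39568, f(10)=108096, f(11)=-295328, f(12)=806848, f(13)=-2204352; answer -2204352
Stage 3: R2 = -2204352; c = -8; -9*(-8)^4 + 3*(-8)^3 + 6*(-8)^2 + 7*(-8)^1 + 2 = (-36864) + (-1536) + (384) + (-56) + (2) = -38070; answer -38070

-38070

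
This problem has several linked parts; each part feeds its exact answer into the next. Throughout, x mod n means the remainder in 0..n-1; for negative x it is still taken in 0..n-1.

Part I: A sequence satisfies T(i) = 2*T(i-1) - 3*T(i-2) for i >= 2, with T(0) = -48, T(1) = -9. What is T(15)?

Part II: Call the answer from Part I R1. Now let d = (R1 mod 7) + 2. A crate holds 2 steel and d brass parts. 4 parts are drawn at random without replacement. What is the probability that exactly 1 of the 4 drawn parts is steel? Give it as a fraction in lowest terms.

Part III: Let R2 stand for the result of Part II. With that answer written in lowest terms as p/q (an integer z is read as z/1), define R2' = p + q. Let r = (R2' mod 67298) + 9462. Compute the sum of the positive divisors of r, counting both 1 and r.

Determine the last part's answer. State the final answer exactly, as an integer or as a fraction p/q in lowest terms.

Part I: T(2) = 2*(-9) - 3*(-48) = 126; iterating: T(2)=126, T(3)=279, T(4)=180, T(5)=-477, T(6)=-1494, T(7)=-1557, T(8)=1368, T(9)=7407, T(10)=10710, T(11)=-801, T(12)=-33732, T(13)=-65061, T(14)=-28926, T(15)=137331; answer 137331
Part II: R1 = 137331; d = 7; total draws C(9,4) = 126; favorable C(2,1)*C(7,3) = 70; P = 5/9; answer 5/9
Part III: R2 = 5/9; threaded value p + q = 14; r = 9476; 9476 = 2^2 * 23 * 103; sigma = (1 + 2 + 4) * (1 + 23) * (1 + 103) = 7 * 24 * 104 = 17472; answer 17472

17472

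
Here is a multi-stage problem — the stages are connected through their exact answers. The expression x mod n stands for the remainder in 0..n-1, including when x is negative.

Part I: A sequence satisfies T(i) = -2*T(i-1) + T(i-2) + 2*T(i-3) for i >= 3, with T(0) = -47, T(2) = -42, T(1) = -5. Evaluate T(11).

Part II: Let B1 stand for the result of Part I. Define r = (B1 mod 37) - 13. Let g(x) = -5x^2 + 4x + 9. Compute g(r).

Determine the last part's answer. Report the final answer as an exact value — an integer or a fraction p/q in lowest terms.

Part I: T(3) = -2*(-42) + 1*(-5) + 2*(-47) = -15; iterating: T(3)=-15, T(4)=-22, T(5)=-55, T(6)=58, T(7)=-215, T(8)=378, T(9)=-855, T(10)=1658, T(11)=-3415; answer -3415
Part II: B1 = -3415; r = 13; -5*(13)^2 + 4*(13)^1 + 9 = (-845) + (52) + (9) = -784; answer -784

-784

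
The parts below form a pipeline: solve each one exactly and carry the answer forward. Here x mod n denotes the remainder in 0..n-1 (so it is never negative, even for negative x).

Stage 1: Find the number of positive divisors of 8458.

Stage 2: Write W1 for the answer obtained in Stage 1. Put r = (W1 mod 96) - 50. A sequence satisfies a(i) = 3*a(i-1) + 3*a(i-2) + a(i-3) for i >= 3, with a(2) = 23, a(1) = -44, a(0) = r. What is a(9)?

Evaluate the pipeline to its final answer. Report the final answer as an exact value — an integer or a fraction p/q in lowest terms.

Stage 1: 8458 = 2 * 4229; number of divisors = (1+1) * (1+1) = 4; answer 4
Stage 2: W1 = 4; r = -46; a(3) = 3*(23) + 3*(-44) + 1*(-46) = -109; iterating: a(3)=-109, a(4)=-302, a(5)=-1210, a(6)=-4645, a(7)=-17867, a(8)=-68746, a(9)=-264484; answer -264484

-264484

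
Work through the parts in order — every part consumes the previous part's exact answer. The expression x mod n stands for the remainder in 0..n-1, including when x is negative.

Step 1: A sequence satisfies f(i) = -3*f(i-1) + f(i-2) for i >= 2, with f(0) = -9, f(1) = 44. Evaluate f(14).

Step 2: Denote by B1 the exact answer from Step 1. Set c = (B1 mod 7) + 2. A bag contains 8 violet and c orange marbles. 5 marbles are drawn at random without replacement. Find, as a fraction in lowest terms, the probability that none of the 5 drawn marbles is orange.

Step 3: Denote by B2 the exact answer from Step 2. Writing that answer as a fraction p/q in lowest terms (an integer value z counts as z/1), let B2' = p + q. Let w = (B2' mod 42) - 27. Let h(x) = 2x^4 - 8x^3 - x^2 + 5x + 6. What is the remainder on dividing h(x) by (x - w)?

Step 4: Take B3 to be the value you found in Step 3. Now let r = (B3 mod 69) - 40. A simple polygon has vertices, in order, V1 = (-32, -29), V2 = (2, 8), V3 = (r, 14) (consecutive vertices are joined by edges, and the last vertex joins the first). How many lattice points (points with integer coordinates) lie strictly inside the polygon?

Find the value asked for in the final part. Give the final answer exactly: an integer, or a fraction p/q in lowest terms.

Step 1: f(2) = -3*(44) + 1*(-9) = -141; iterating: f(2)=-141, f(3)=467, f(4)=-1542, f(5)=5093, f(6)=-16821, f(7)=55556, f(8)=-183489, f(9)=606023, f(10)=-2001558, f(11)=6610697, f(12)=-21833649, f(13)=72111644, f(14)=-238168581; answer -238168581
Step 2: B1 = -238168581; c = 2; total draws C(10,5) = 252; favorable C(8,5) = 56; P = 2/9; answer 2/9
Step 3: B2 = 2/9; threaded value p + q = 11; w = -16; remainder = value at the root: 2*(-16)^4 - 8*(-16)^3 - 1*(-16)^2 + 5*(-16)^1 + 6 = (131072) + (32768) + (-256) + (-80) + (6) = 163510; answer 163510
Step 4: B3 = 163510; r = 9; cross terms: (-32*8 - 2*-29)=-198, (2*14 - 9*8)=-44, (9*-29 - -32*14)=187; twice the area = |-55| = 55; area = 55/2; boundary points = 1 + 1 + 1 = 3; strictly interior points = area - boundary/2 + 1 = 27; answer 27

27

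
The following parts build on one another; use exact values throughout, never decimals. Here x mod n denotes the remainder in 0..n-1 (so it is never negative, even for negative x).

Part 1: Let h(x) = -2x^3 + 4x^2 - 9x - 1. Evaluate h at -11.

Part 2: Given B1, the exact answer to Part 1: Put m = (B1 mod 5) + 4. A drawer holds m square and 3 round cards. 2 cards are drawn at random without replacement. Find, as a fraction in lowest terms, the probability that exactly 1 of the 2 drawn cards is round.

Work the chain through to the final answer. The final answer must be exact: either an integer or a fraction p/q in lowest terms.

Part 1: -2*(-11)^3 + 4*(-11)^2 - 9*(-11)^1 - 1 = (2662) + (484) + (99) + (-1) = 3244; answer 3244
Part 2: B1 = 3244; m = 8; total draws C(11,2) = 55; favorable C(3,1)*C(8,1) = 24; P = 24/55; answer 24/55

24/55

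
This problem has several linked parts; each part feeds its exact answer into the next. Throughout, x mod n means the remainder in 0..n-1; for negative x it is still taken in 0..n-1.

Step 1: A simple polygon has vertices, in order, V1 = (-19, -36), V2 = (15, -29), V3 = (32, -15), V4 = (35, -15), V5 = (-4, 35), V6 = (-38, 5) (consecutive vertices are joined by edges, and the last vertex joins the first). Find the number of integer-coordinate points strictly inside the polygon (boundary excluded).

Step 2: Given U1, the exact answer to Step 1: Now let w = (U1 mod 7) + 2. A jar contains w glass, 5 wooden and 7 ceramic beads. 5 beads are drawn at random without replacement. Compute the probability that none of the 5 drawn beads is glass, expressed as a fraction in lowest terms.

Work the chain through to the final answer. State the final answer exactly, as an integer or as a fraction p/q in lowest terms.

Step 1: cross terms: (-19*-29 - 15*-36)=1091, (15*-15 - 32*-29)=703, (32*-15 - 35*-15)=45, (35*35 - -4*-15)=1165, (-4*5 - -38*35)=1310, (-38*-36 - -19*5)=1463; twice the area = |5777| = 5777; area = 5777/2; boundary points = 1 + 1 + 3 + 1 + 2 + 1 = 9; strictly interior points = area - boundary/2 + 1 = 2885; answer 2885
Step 2: U1 = 2885; w = 3; total draws C(15,5) = 3003; favorable C(12,5) = 792; P = 24/91; answer 24/91

24/91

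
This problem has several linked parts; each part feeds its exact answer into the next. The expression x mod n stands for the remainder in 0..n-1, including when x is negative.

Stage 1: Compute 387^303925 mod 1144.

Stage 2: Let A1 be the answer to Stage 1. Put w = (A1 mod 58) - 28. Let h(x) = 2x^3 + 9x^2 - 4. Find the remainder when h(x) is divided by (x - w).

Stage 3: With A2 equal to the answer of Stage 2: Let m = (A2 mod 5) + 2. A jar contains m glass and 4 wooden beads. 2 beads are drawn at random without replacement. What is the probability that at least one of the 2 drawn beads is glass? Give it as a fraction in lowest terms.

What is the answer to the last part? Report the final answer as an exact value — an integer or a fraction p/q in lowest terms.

Stage 1: squarings mod 1144: 387^1=387, 387^2=1049, 387^4=1017, 387^8=113, 387^16=185, 387^32=1049, 387^64=1017, 387^128=113, 387^256=185, 387^512=1049, 387^1024=1017, 387^2048=113, 387^4096=185, 387^8192=1049, 387^16384=1017, 387^32768=113, 387^65536=185, 387^131072=1049, 387^262144=1017; 387^303925 = 387^1 * 387^4 * 387^16 * 387^32 * 387^256 * 387^512 * 387^8192 * 387^32768 * 387^262144 = 1011 (mod 1144); answer 1011
Stage 2: A1 = 1011; w = -3; remainder = value at the root: 2*(-3)^3 + 9*(-3)^2 - 4 = (-54) + (81) + (-4) = 23; answer 23
Stage 3: A2 = 23; m = 5; total draws C(9,2) = 36; complement C(4,2) = 6; favorable 36 - 6 = 30; P = 5/6; answer 5/6

5/6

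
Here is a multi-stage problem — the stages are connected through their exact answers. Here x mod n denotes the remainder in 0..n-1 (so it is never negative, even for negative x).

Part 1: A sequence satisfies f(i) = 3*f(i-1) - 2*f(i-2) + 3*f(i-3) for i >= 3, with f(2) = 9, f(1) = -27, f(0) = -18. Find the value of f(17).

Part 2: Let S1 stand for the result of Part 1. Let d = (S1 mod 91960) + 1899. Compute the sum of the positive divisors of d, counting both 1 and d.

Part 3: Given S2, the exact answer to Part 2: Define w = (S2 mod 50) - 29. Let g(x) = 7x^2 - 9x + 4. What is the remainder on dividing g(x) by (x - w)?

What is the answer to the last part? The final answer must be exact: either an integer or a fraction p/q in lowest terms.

Part 1: f(3) = 3*(9) - 2*(-27) + 3*(-18) = 27; iterating: f(3)=27, f(4)=-18, f(5)=-81, f(6)=-126, f(7)=-270, f(8)=-801, f(9)=-2241, f(10)=-5931, f(11)=-15714, f(12)=-42003, f(13)=-112374, f(14)=-300258, f(15)=-802035, f(16)=-2142711, f(17)=-5724837; answer -5724837
Part 2: S1 = -5724837; d = 70542; 70542 = 2 * 3^2 * 3919; sigma = (1 + 2) * (1 + 3 + 9) * (1 + 3919) = 3 * 13 * 3920 = 152880; answer 152880
Part 3: S2 = 152880; w = 1; remainder = value at the root: 7*(1)^2 - 9*(1)^1 + 4 = (7) + (-9) + (4) = 2; answer 2

2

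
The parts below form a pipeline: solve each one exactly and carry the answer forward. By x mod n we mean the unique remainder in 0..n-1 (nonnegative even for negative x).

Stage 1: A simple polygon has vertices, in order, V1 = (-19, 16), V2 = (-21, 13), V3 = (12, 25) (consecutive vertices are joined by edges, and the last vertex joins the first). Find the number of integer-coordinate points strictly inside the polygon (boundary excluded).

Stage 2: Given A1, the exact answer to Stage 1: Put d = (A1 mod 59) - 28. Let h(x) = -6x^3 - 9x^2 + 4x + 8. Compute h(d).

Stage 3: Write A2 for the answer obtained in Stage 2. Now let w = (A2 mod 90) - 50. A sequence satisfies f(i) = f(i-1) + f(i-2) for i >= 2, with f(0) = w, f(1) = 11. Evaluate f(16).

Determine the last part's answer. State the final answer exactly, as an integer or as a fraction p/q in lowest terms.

30377

Stage 1: cross terms: (-19*13 - -21*16)=89, (-21*25 - 12*13)=-681, (12*16 - -19*25)=667; twice the area = |75| = 75; area = 75/2; boundary points = 1 + 3 + 1 = 5; strictly interior points = area - boundary/2 + 1 = 36; answer 36
Stage 2: A1 = 36; d = 8; -6*(8)^3 - 9*(8)^2 + 4*(8)^1 + 8 = (-3072) + (-576) + (32) + (8) = -3608; answer -3608
Stage 3: A2 = -3608; w = 32; f(2) = 1*(11) + 1*(32) = 43; iterating: f(2)=43, f(3)=54, f(4)=97, f(5)=151, f(6)=248, f(7)=399, f(8)=647, f(9)=1046, f(10)=1693, f(11)=2739, f(12)=4432, f(13)=7171, f(14)=11603, f(15)=18774, f(16)=30377; answer 30377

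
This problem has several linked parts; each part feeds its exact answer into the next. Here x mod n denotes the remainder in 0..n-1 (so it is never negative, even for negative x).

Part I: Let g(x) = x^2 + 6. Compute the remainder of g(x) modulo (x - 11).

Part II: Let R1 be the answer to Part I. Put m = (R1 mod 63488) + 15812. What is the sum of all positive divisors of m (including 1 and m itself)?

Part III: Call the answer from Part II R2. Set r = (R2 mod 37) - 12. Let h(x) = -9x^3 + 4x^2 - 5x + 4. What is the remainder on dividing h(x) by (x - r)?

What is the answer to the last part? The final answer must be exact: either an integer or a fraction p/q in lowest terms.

Part I: remainder = value at the root: 1*(11)^2 + 6 = (121) + (6) = 127; answer 127
Part II: R1 = 127; m = 15939; 15939 = 3^2 * 7 * 11 * 23; sigma = (1 + 3 + 9) * (1 + 7) * (1 + 11) * (1 + 23) = 13 * 8 * 12 * 24 = 29952; answer 29952
Part III: R2 = 29952; r = 7; remainder = value at the root: -9*(7)^3 + 4*(7)^2 - 5*(7)^1 + 4 = (-3087) + (196) + (-35) + (4) = -2922; answer -2922

-2922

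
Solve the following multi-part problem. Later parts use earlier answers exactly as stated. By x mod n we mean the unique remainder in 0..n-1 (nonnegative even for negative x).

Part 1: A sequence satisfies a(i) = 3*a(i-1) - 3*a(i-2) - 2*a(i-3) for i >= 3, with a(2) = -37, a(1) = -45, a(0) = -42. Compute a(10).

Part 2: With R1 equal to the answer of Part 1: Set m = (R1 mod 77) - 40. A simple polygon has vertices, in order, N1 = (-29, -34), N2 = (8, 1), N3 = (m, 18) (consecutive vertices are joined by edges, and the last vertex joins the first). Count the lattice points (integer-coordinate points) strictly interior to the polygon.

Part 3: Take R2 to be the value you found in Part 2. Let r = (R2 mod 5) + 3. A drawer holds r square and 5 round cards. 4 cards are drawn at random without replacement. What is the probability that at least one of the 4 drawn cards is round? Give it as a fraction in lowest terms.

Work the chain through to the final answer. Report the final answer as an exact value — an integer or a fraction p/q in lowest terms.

92/99

Part 1: a(3) = 3*(-37) - 3*(-45) - 2*(-42) = 108; iterating: a(3)=108, a(4)=525, a(5)=1325, a(6)=2184, a(7)=1527, a(8)=-4621, a(9)=-22812, a(10)=-57627; answer -57627
Part 2: R1 = -57627; m = 6; cross terms: (-29*1 - 8*-34)=243, (8*18 - 6*1)=138, (6*-34 - -29*18)=318; twice the area = |699| = 699; area = 699/2; boundary points = 1 + 1 + 1 = 3; strictly interior points = area - boundary/2 + 1 = 349; answer 349
Part 3: R2 = 349; r = 7; total draws C(12,4) = 495; complement C(7,4) = 35; favorable 495 - 35 = 460; P = 92/99; answer 92/99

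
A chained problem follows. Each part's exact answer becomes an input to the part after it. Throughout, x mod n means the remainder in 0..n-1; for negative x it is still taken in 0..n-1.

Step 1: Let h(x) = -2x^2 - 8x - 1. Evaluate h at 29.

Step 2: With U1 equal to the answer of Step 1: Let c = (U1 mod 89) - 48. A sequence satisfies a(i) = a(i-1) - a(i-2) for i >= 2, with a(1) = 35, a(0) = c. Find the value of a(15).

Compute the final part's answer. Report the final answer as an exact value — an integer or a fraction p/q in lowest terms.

Step 1: -2*(29)^2 - 8*(29)^1 - 1 = (-1682) + (-232) + (-1) = -1915; answer -1915
Step 2: U1 = -1915; c = -5; a(2) = 1*(35) - 1*(-5) = 40; iterating: a(2)=40, a(3)=5, a(4)=-35, a(5)=-40, a(6)=-5, a(7)=35, a(8)=40, a(9)=5, a(10)=-35, a(11)=-40, a(12)=-5, a(13)=35, a(14)=40, a(15)=5; answer 5

5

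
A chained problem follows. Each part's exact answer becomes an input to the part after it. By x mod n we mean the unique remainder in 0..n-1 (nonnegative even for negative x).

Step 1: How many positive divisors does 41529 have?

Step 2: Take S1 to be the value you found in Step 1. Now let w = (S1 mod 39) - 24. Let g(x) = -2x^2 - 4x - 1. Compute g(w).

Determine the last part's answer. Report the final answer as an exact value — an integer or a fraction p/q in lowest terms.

Step 1: 41529 = 3 * 109 * 127; number of divisors = (1+1) * (1+1) * (1+1) = 8; answer 8
Step 2: S1 = 8; w = -16; -2*(-16)^2 - 4*(-16)^1 - 1 = (-512) + (64) + (-1) = -449; answer -449

-449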